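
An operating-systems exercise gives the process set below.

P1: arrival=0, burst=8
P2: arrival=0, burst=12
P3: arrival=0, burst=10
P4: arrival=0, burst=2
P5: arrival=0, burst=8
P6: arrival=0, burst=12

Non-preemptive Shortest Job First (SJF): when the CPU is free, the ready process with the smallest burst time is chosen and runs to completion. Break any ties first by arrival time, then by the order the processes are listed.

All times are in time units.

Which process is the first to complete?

P4

Gantt: | P4 0-2 | P1 2-10 | P5 10-18 | P3 18-28 | P2 28-40 | P6 40-52 |
Completion: P1=10  P2=40  P3=28  P4=2  P5=18  P6=52
Turnaround (C−A): P1=10  P2=40  P3=28  P4=2  P5=18  P6=52
Finish order: P4 → P1 → P5 → P3 → P2 → P6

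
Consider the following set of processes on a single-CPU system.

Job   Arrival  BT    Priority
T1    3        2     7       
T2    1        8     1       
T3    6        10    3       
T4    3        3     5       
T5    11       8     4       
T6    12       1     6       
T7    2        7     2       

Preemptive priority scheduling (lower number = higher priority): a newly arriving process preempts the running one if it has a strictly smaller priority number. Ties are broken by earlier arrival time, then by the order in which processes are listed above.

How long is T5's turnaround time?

23

Gantt: | idle 0-1 | T2 1-9 | T7 9-16 | T3 16-26 | T5 26-34 | T4 34-37 | T6 37-38 | T1 38-40 |
Completion: T1=40  T2=9  T3=26  T4=37  T5=34  T6=38  T7=16
Turnaround(T5) = completion − arrival = 34 − 11 = 23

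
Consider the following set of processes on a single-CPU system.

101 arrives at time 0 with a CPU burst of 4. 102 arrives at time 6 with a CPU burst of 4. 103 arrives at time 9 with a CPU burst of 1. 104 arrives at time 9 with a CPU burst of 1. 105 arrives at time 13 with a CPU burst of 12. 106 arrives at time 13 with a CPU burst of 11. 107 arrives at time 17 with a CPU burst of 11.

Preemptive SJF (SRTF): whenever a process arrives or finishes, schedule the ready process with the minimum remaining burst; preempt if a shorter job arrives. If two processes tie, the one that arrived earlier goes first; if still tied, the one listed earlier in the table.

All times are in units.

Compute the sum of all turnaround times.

76

Gantt: | 101 0-4 | idle 4-6 | 102 6-10 | 103 10-11 | 104 11-12 | idle 12-13 | 106 13-24 | 107 24-35 | 105 35-47 |
Completion: 101=4  102=10  103=11  104=12  105=47  106=24  107=35
Turnaround = completion − arrival: 101=4, 102=4, 103=2, 104=3, 105=34, 106=11, 107=18
Total turnaround = 4 + 4 + 2 + 3 + 34 + 11 + 18 = 76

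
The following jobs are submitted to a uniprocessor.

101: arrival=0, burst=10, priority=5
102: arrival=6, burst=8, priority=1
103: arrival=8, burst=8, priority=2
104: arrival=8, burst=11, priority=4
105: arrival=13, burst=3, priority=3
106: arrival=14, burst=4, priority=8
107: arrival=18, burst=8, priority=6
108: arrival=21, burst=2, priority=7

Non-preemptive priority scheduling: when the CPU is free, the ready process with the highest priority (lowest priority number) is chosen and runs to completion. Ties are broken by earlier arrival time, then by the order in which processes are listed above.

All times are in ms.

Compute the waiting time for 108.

27

Timeline: | 101 0-10 | 102 10-18 | 103 18-26 | 105 26-29 | 104 29-40 | 107 40-48 | 108 48-50 | 106 50-54 |
Completion: 101=10  102=18  103=26  104=40  105=29  106=54  107=48  108=50
Turnaround (C−A): 101=10  102=12  103=18  104=32  105=16  106=40  107=30  108=29
Waiting(108) = turnaround − burst = 29 − 2 = 27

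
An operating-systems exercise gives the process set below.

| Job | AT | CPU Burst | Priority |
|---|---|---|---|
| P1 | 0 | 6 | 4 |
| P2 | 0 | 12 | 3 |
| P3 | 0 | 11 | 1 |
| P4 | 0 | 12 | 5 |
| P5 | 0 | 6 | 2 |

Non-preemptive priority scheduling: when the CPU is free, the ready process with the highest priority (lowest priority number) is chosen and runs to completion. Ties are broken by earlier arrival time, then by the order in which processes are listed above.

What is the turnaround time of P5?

17

Timeline: | P3 0-11 | P5 11-17 | P2 17-29 | P1 29-35 | P4 35-47 |
Completion: P1=35  P2=29  P3=11  P4=47  P5=17
Turnaround(P5) = completion − arrival = 17 − 0 = 17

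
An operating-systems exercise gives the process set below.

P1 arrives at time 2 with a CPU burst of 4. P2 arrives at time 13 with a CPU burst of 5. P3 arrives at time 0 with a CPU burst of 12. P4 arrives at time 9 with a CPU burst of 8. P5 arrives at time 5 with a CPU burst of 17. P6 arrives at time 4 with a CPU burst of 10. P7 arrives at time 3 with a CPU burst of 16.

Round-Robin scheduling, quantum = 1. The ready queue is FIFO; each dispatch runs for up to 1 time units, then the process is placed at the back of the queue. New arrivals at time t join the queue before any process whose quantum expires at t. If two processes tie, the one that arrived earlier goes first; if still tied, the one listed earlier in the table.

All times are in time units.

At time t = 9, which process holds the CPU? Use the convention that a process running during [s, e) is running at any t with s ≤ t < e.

P7

Gantt: | P3 0-2 | P1 2-3 | P3 3-4 | P7 4-5 | P1 5-6 | P6 6-7 | P3 7-8 | P5 8-9 | P7 9-10 | P1 10-11 | P6 11-12 | P3 12-13 | P4 13-14 | P5 14-15 | P7 15-16 | P1 16-17 | P6 17-18 | P2 18-19 | P3 19-20 | P4 20-21 | P5 21-22 | P7 22-23 | P6 23-24 | P2 24-25 | P3 25-26 | P4 26-27 | P5 27-28 | P7 28-29 | P6 29-30 | P2 30-31 | P3 31-32 | P4 32-33 | P5 33-34 | P7 34-35 | P6 35-36 | P2 36-37 | P3 37-38 | P4 38-39 | P5 39-40 | P7 40-41 | P6 41-42 | P2 42-43 | P3 43-44 | P4 44-45 | P5 45-46 | P7 46-47 | P6 47-48 | P3 48-49 | P4 49-50 | P5 50-51 | P7 51-52 | P6 52-53 | P3 53-54 | P4 54-55 | P5 55-56 | P7 56-57 | P6 57-58 | P5 58-59 | P7 59-60 | P5 60-61 | P7 61-62 | P5 62-63 | P7 63-64 | P5 64-65 | P7 65-66 | P5 66-67 | P7 67-68 | P5 68-69 | P7 69-70 | P5 70-72 |
Completion: P1=17  P2=43  P3=54  P4=55  P5=72  P6=58  P7=70
Turnaround (C−A): P1=15  P2=30  P3=54  P4=46  P5=67  P6=54  P7=67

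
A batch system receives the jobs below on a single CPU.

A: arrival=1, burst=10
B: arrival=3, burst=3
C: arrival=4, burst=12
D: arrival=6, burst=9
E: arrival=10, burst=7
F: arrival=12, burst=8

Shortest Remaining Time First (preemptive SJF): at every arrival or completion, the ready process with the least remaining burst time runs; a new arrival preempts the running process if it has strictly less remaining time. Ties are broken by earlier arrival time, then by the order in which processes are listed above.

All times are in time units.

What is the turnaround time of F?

17

Timeline: | idle 0-1 | A 1-3 | B 3-6 | A 6-14 | E 14-21 | F 21-29 | D 29-38 | C 38-50 |
Completion: A=14  B=6  C=50  D=38  E=21  F=29
Turnaround (C−A): A=13  B=3  C=46  D=32  E=11  F=17
Turnaround(F) = completion − arrival = 29 − 12 = 17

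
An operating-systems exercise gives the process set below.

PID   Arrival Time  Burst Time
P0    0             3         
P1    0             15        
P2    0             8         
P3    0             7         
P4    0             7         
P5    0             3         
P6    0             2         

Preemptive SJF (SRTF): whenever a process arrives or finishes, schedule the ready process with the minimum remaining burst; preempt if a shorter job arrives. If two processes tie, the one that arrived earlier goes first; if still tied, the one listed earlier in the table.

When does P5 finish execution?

8

Schedule: | P6 0-2 | P0 2-5 | P5 5-8 | P3 8-15 | P4 15-22 | P2 22-30 | P1 30-45 |
Completion: P0=5  P1=45  P2=30  P3=15  P4=22  P5=8  P6=2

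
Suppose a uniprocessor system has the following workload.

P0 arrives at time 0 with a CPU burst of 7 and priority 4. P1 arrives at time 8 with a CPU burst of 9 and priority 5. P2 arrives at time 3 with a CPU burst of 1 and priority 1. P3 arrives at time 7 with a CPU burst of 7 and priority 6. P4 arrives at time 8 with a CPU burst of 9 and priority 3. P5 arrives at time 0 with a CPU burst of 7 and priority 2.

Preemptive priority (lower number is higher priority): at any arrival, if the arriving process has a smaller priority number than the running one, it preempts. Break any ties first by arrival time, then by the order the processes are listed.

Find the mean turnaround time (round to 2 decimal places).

16.67

Gantt: | P5 0-3 | P2 3-4 | P5 4-8 | P4 8-17 | P0 17-24 | P1 24-33 | P3 33-40 |
Completion: P0=24  P1=33  P2=4  P3=40  P4=17  P5=8
Turnaround times: P0=24, P1=25, P2=1, P3=33, P4=9, P5=8
Average turnaround = (24+25+1+33+9+8) / 6 = 100/6 = 16.67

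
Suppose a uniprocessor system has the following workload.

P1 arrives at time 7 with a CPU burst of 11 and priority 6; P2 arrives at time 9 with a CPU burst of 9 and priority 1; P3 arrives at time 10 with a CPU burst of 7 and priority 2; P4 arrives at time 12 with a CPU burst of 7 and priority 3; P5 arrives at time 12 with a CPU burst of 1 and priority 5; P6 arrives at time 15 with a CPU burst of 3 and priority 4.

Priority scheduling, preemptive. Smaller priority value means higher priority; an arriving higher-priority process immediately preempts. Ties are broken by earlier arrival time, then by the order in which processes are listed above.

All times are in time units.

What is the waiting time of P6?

17

Schedule: | idle 0-7 | P1 7-9 | P2 9-18 | P3 18-25 | P4 25-32 | P6 32-35 | P5 35-36 | P1 36-45 |
Completion: P1=45  P2=18  P3=25  P4=32  P5=36  P6=35
Waiting(P6) = turnaround − burst = 20 − 3 = 17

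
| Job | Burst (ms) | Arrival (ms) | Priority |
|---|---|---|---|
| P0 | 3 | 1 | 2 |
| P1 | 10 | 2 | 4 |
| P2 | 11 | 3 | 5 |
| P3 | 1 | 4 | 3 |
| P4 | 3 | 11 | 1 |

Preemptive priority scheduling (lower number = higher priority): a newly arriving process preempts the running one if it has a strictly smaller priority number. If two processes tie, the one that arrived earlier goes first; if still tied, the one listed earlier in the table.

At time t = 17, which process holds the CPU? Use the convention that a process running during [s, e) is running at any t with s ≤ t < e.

P1

Gantt: | idle 0-1 | P0 1-4 | P3 4-5 | P1 5-11 | P4 11-14 | P1 14-18 | P2 18-29 |
Completion: P0=4  P1=18  P2=29  P3=5  P4=14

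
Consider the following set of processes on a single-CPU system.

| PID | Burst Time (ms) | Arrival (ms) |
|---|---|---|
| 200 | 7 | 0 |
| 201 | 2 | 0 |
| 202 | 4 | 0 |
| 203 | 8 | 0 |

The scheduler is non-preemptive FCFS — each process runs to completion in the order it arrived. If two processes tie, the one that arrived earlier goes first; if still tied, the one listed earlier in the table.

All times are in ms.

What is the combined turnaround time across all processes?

Schedule: | 200 0-7 | 201 7-9 | 202 9-13 | 203 13-21 |
Completion: 200=7  201=9  202=13  203=21
Turnaround (C−A): 200=7  201=9  202=13  203=21
Turnaround = completion − arrival: 200=7, 201=9, 202=13, 203=21
Total turnaround = 7 + 9 + 13 + 21 = 50

50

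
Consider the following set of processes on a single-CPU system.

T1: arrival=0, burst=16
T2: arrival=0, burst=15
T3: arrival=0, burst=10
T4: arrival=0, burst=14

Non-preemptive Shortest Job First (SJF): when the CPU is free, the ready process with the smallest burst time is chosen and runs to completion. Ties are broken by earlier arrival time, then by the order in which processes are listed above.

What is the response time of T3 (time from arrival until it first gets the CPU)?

0

Timeline: | T3 0-10 | T4 10-24 | T2 24-39 | T1 39-55 |
Completion: T1=55  T2=39  T3=10  T4=24
Response(T3) = first start − arrival = 0 − 0 = 0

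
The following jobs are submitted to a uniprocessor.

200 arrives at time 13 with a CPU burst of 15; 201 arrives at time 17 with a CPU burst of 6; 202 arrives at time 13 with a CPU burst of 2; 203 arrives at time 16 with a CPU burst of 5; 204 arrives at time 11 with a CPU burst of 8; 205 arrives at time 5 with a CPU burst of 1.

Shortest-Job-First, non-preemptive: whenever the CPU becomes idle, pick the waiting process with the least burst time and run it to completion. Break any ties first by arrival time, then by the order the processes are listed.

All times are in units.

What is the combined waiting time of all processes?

Timeline: | idle 0-5 | 205 5-6 | idle 6-11 | 204 11-19 | 202 19-21 | 203 21-26 | 201 26-32 | 200 32-47 |
Completion: 200=47  201=32  202=21  203=26  204=19  205=6
Waiting = turnaround − burst: 200=19, 201=9, 202=6, 203=5, 204=0, 205=0
Total waiting = 19 + 9 + 6 + 5 + 0 + 0 = 39

39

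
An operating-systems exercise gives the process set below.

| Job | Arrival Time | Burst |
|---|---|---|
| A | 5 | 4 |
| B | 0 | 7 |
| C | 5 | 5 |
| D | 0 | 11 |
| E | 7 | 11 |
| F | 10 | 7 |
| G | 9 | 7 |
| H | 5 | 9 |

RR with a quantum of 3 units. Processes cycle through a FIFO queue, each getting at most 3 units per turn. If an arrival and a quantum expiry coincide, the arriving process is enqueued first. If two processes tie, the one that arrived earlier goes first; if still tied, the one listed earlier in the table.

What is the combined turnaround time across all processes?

337

Gantt: | B 0-3 | D 3-6 | B 6-9 | A 9-12 | C 12-15 | H 15-18 | D 18-21 | E 21-24 | G 24-27 | B 27-28 | F 28-31 | A 31-32 | C 32-34 | H 34-37 | D 37-40 | E 40-43 | G 43-46 | F 46-49 | H 49-52 | D 52-54 | E 54-57 | G 57-58 | F 58-59 | E 59-61 |
Completion: A=32  B=28  C=34  D=54  E=61  F=59  G=58  H=52
Turnaround = completion − arrival: A=27, B=28, C=29, D=54, E=54, F=49, G=49, H=47
Total turnaround = 27 + 28 + 29 + 54 + 54 + 49 + 49 + 47 = 337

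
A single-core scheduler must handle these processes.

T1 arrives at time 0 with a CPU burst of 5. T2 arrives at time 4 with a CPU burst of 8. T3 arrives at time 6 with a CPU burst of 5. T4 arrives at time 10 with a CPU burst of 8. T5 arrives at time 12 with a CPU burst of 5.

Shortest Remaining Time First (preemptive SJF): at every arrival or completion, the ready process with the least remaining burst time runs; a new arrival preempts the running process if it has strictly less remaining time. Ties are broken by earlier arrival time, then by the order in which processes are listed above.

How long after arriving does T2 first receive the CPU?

1

Timeline: | T1 0-5 | T2 5-6 | T3 6-11 | T2 11-12 | T5 12-17 | T2 17-23 | T4 23-31 |
Completion: T1=5  T2=23  T3=11  T4=31  T5=17
Response(T2) = first start − arrival = 5 − 4 = 1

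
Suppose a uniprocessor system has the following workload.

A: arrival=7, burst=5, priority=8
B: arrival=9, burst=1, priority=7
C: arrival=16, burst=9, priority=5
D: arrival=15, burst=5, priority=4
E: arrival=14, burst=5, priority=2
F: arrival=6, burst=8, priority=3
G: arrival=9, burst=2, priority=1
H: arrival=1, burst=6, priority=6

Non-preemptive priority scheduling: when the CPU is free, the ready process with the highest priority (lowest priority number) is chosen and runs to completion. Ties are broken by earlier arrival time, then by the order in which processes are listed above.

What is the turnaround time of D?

Gantt: | idle 0-1 | H 1-7 | F 7-15 | G 15-17 | E 17-22 | D 22-27 | C 27-36 | B 36-37 | A 37-42 |
Completion: A=42  B=37  C=36  D=27  E=22  F=15  G=17  H=7
Turnaround (C−A): A=35  B=28  C=20  D=12  E=8  F=9  G=8  H=6
Turnaround(D) = completion − arrival = 27 − 15 = 12

12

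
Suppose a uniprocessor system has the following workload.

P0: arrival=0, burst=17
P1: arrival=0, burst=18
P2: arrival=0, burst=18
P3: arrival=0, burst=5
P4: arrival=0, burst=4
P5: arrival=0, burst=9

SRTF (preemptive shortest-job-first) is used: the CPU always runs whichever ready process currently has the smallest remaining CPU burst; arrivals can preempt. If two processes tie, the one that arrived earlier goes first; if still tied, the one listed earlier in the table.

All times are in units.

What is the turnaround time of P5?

Timeline: | P4 0-4 | P3 4-9 | P5 9-18 | P0 18-35 | P1 35-53 | P2 53-71 |
Completion: P0=35  P1=53  P2=71  P3=9  P4=4  P5=18
Turnaround (C−A): P0=35  P1=53  P2=71  P3=9  P4=4  P5=18
Turnaround(P5) = completion − arrival = 18 − 0 = 18

18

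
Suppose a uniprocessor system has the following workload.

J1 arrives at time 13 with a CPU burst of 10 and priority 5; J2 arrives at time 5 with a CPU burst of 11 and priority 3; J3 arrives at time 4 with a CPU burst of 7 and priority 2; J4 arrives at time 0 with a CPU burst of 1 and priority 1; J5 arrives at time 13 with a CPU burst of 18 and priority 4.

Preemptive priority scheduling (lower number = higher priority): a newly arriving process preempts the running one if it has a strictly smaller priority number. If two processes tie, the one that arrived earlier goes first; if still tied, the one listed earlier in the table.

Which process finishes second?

J3

Gantt: | J4 0-1 | idle 1-4 | J3 4-11 | J2 11-22 | J5 22-40 | J1 40-50 |
Completion: J1=50  J2=22  J3=11  J4=1  J5=40
Finish order: J4 → J3 → J2 → J5 → J1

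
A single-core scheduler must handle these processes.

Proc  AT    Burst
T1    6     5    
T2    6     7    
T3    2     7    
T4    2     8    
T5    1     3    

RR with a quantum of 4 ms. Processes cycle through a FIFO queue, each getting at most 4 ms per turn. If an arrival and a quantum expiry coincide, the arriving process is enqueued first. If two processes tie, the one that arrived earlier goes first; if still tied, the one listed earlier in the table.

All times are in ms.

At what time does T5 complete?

4

Schedule: | idle 0-1 | T5 1-4 | T3 4-8 | T4 8-12 | T1 12-16 | T2 16-20 | T3 20-23 | T4 23-27 | T1 27-28 | T2 28-31 |
Completion: T1=28  T2=31  T3=23  T4=27  T5=4
Turnaround (C−A): T1=22  T2=25  T3=21  T4=25  T5=3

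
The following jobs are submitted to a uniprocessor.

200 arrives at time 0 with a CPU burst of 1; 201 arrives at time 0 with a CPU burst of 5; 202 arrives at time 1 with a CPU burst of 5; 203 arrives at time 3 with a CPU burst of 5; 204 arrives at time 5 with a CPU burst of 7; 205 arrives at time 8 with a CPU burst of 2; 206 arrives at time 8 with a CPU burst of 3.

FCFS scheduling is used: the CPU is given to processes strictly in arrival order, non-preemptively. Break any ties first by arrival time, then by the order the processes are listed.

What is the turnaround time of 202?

Gantt: | 200 0-1 | 201 1-6 | 202 6-11 | 203 11-16 | 204 16-23 | 205 23-25 | 206 25-28 |
Completion: 200=1  201=6  202=11  203=16  204=23  205=25  206=28
Turnaround(202) = completion − arrival = 11 − 1 = 10

10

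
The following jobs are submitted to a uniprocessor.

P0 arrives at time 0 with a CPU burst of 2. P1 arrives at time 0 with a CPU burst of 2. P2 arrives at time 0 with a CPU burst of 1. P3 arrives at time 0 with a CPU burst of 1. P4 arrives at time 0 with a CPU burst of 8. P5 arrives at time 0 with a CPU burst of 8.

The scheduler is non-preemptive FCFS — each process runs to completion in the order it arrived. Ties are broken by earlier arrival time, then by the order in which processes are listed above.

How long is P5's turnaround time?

Timeline: | P0 0-2 | P1 2-4 | P2 4-5 | P3 5-6 | P4 6-14 | P5 14-22 |
Completion: P0=2  P1=4  P2=5  P3=6  P4=14  P5=22
Turnaround (C−A): P0=2  P1=4  P2=5  P3=6  P4=14  P5=22
Turnaround(P5) = completion − arrival = 22 − 0 = 22

22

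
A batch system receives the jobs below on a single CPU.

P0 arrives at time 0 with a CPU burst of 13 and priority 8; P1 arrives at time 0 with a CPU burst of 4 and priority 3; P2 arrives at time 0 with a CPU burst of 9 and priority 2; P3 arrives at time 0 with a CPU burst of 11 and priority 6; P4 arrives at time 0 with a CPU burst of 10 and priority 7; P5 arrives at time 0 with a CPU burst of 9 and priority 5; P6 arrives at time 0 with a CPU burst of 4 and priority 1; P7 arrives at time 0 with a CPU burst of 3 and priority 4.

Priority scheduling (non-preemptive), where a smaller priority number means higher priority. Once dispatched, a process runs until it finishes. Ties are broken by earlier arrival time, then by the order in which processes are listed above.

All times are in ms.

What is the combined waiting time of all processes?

173

Gantt: | P6 0-4 | P2 4-13 | P1 13-17 | P7 17-20 | P5 20-29 | P3 29-40 | P4 40-50 | P0 50-63 |
Completion: P0=63  P1=17  P2=13  P3=40  P4=50  P5=29  P6=4  P7=20
Waiting = turnaround − burst: P0=50, P1=13, P2=4, P3=29, P4=40, P5=20, P6=0, P7=17
Total waiting = 50 + 13 + 4 + 29 + 40 + 20 + 0 + 17 = 173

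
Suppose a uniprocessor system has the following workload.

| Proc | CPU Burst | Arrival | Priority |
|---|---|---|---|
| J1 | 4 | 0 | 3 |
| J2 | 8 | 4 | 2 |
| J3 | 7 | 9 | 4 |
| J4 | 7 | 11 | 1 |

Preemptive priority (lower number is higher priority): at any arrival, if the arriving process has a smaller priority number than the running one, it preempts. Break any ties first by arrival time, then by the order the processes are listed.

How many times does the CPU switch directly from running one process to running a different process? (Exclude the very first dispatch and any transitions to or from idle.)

4

Gantt: | J1 0-4 | J2 4-11 | J4 11-18 | J2 18-19 | J3 19-26 |
Completion: J1=4  J2=19  J3=26  J4=18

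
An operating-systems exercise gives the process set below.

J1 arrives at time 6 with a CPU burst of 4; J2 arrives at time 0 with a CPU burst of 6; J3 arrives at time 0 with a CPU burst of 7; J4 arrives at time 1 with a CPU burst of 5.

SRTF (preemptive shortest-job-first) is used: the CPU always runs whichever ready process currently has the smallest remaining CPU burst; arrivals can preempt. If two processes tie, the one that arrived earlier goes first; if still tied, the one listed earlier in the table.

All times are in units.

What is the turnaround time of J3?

22

Gantt: | J2 0-6 | J1 6-10 | J4 10-15 | J3 15-22 |
Completion: J1=10  J2=6  J3=22  J4=15
Turnaround (C−A): J1=4  J2=6  J3=22  J4=14
Turnaround(J3) = completion − arrival = 22 − 0 = 22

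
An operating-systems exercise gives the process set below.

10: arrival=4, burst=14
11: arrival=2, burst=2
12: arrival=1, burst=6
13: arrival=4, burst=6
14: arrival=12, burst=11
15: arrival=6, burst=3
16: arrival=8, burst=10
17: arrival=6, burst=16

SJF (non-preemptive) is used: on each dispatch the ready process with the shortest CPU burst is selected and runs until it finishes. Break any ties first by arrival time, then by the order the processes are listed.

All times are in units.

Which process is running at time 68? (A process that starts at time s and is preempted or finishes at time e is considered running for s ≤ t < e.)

Schedule: | idle 0-1 | 12 1-7 | 11 7-9 | 15 9-12 | 13 12-18 | 16 18-28 | 14 28-39 | 10 39-53 | 17 53-69 |
Completion: 10=53  11=9  12=7  13=18  14=39  15=12  16=28  17=69

17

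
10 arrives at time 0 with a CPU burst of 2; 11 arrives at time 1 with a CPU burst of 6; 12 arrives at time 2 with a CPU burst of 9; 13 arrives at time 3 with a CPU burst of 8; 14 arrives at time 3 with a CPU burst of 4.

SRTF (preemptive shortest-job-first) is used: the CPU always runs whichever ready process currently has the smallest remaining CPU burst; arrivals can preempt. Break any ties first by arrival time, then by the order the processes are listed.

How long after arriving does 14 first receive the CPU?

Timeline: | 10 0-2 | 11 2-3 | 14 3-7 | 11 7-12 | 13 12-20 | 12 20-29 |
Completion: 10=2  11=12  12=29  13=20  14=7
Response(14) = first start − arrival = 3 − 3 = 0

0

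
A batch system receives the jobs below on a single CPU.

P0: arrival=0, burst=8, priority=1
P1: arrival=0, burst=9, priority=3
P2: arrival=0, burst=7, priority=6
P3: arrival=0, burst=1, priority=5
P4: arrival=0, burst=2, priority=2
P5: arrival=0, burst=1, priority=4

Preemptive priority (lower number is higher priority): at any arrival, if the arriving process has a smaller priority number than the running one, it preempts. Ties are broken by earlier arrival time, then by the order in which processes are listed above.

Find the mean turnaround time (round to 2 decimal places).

Gantt: | P0 0-8 | P4 8-10 | P1 10-19 | P5 19-20 | P3 20-21 | P2 21-28 |
Completion: P0=8  P1=19  P2=28  P3=21  P4=10  P5=20
Turnaround times: P0=8, P1=19, P2=28, P3=21, P4=10, P5=20
Average turnaround = (8+19+28+21+10+20) / 6 = 106/6 = 17.67

17.67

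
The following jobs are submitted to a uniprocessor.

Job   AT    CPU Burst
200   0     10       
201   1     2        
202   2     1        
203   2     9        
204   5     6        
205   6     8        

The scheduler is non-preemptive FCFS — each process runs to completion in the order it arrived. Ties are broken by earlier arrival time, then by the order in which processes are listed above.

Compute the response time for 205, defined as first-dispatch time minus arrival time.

22

Gantt: | 200 0-10 | 201 10-12 | 202 12-13 | 203 13-22 | 204 22-28 | 205 28-36 |
Completion: 200=10  201=12  202=13  203=22  204=28  205=36
Response(205) = first start − arrival = 28 − 6 = 22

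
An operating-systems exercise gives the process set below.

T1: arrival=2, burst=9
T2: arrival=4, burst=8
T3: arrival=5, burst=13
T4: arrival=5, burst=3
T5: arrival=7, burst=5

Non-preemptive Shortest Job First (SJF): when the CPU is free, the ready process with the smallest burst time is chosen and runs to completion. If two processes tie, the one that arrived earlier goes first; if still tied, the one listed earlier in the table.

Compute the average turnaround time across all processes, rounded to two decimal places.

17.60

Gantt: | idle 0-2 | T1 2-11 | T4 11-14 | T5 14-19 | T2 19-27 | T3 27-40 |
Completion: T1=11  T2=27  T3=40  T4=14  T5=19
Turnaround times: T1=9, T2=23, T3=35, T4=9, T5=12
Average turnaround = (9+23+35+9+12) / 5 = 88/5 = 17.60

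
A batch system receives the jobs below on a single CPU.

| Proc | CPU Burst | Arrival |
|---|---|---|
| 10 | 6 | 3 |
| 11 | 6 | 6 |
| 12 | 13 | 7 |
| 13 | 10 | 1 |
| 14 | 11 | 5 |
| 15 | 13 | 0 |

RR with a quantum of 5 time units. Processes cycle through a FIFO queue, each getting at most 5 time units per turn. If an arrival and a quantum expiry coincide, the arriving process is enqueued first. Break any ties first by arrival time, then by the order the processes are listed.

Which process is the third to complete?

Gantt: | 15 0-5 | 13 5-10 | 10 10-15 | 14 15-20 | 15 20-25 | 11 25-30 | 12 30-35 | 13 35-40 | 10 40-41 | 14 41-46 | 15 46-49 | 11 49-50 | 12 50-55 | 14 55-56 | 12 56-59 |
Completion: 10=41  11=50  12=59  13=40  14=56  15=49
Finish order: 13 → 10 → 15 → 11 → 14 → 12

15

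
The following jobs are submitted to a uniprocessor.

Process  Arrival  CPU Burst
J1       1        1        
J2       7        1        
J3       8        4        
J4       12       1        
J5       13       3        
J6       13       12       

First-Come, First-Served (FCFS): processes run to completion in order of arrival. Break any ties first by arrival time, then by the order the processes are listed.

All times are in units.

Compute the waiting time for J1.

0

Gantt: | idle 0-1 | J1 1-2 | idle 2-7 | J2 7-8 | J3 8-12 | J4 12-13 | J5 13-16 | J6 16-28 |
Completion: J1=2  J2=8  J3=12  J4=13  J5=16  J6=28
Waiting(J1) = turnaround − burst = 1 − 1 = 0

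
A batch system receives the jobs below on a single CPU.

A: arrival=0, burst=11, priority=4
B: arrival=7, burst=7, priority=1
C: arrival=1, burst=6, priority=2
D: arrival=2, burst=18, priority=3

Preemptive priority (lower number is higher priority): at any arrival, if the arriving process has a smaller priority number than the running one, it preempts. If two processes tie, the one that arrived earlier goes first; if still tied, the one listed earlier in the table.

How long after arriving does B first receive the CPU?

0

Schedule: | A 0-1 | C 1-7 | B 7-14 | D 14-32 | A 32-42 |
Completion: A=42  B=14  C=7  D=32
Turnaround (C−A): A=42  B=7  C=6  D=30
Response(B) = first start − arrival = 7 − 7 = 0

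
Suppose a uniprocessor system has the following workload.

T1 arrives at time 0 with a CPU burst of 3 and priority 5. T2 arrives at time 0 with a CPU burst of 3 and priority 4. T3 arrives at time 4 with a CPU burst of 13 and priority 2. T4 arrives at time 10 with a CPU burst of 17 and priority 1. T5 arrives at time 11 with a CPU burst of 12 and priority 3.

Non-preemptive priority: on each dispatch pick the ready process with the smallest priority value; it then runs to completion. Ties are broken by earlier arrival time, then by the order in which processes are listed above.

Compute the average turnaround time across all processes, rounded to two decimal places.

Schedule: | T2 0-3 | T1 3-6 | T3 6-19 | T4 19-36 | T5 36-48 |
Completion: T1=6  T2=3  T3=19  T4=36  T5=48
Turnaround (C−A): T1=6  T2=3  T3=15  T4=26  T5=37
Turnaround times: T1=6, T2=3, T3=15, T4=26, T5=37
Average turnaround = (6+3+15+26+37) / 5 = 87/5 = 17.40

17.40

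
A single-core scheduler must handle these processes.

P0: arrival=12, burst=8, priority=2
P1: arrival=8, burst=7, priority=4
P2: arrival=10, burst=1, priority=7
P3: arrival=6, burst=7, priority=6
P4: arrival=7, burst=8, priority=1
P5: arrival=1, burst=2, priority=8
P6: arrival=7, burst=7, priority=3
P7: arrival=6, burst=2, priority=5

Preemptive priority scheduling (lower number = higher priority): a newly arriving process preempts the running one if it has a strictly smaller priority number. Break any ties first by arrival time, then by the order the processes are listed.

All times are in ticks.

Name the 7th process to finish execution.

Timeline: | idle 0-1 | P5 1-3 | idle 3-6 | P7 6-7 | P4 7-15 | P0 15-23 | P6 23-30 | P1 30-37 | P7 37-38 | P3 38-45 | P2 45-46 |
Completion: P0=23  P1=37  P2=46  P3=45  P4=15  P5=3  P6=30  P7=38
Turnaround (C−A): P0=11  P1=29  P2=36  P3=39  P4=8  P5=2  P6=23  P7=32
Finish order: P5 → P4 → P0 → P6 → P1 → P7 → P3 → P2

P3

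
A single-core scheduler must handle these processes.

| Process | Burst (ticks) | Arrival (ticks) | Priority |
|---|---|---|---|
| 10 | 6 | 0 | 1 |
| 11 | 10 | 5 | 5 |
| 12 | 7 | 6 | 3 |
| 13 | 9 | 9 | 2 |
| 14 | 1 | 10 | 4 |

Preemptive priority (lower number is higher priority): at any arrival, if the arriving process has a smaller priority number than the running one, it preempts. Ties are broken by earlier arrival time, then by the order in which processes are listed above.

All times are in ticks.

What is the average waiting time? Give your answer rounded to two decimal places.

7.80

Gantt: | 10 0-6 | 12 6-9 | 13 9-18 | 12 18-22 | 14 22-23 | 11 23-33 |
Completion: 10=6  11=33  12=22  13=18  14=23
Waiting times: 10=0, 11=18, 12=9, 13=0, 14=12
Average waiting = (0+18+9+0+12) / 5 = 39/5 = 7.80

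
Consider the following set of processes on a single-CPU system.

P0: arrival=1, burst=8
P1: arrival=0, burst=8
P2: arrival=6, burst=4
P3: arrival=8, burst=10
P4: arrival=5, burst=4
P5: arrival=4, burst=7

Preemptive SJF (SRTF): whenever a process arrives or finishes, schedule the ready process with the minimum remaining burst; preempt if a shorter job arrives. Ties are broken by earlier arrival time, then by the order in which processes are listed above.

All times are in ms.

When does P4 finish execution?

12

Timeline: | P1 0-8 | P4 8-12 | P2 12-16 | P5 16-23 | P0 23-31 | P3 31-41 |
Completion: P0=31  P1=8  P2=16  P3=41  P4=12  P5=23
Turnaround (C−A): P0=30  P1=8  P2=10  P3=33  P4=7  P5=19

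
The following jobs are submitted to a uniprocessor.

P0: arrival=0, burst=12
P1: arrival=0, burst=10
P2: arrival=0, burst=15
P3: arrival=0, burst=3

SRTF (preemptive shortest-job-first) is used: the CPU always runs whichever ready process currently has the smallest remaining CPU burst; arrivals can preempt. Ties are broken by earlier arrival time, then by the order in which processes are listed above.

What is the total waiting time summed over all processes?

41

Schedule: | P3 0-3 | P1 3-13 | P0 13-25 | P2 25-40 |
Completion: P0=25  P1=13  P2=40  P3=3
Turnaround (C−A): P0=25  P1=13  P2=40  P3=3
Waiting = turnaround − burst: P0=13, P1=3, P2=25, P3=0
Total waiting = 13 + 3 + 25 + 0 = 41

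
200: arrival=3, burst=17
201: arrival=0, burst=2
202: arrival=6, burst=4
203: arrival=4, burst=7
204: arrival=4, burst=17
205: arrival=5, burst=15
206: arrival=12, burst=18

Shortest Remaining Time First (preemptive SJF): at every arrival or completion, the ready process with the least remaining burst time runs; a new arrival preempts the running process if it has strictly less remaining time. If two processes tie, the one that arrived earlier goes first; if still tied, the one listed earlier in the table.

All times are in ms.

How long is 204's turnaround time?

Timeline: | 201 0-2 | idle 2-3 | 200 3-4 | 203 4-6 | 202 6-10 | 203 10-15 | 205 15-30 | 200 30-46 | 204 46-63 | 206 63-81 |
Completion: 200=46  201=2  202=10  203=15  204=63  205=30  206=81
Turnaround(204) = completion − arrival = 63 − 4 = 59

59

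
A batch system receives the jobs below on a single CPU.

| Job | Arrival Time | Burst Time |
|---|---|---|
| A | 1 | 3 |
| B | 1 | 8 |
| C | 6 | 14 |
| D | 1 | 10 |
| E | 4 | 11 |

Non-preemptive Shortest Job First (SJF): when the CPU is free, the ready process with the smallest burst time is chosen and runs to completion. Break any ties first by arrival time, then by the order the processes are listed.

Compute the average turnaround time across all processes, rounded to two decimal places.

Schedule: | idle 0-1 | A 1-4 | B 4-12 | D 12-22 | E 22-33 | C 33-47 |
Completion: A=4  B=12  C=47  D=22  E=33
Turnaround times: A=3, B=11, C=41, D=21, E=29
Average turnaround = (3+11+41+21+29) / 5 = 105/5 = 21.00

21.00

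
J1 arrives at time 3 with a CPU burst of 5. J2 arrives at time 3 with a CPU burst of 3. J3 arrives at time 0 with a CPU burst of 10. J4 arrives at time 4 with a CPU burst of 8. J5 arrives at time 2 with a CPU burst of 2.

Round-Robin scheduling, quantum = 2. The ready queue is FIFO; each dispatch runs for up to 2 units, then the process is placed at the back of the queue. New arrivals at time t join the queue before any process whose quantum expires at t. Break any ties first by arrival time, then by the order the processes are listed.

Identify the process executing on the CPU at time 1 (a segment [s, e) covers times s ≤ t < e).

Gantt: | J3 0-2 | J5 2-4 | J3 4-6 | J1 6-8 | J2 8-10 | J4 10-12 | J3 12-14 | J1 14-16 | J2 16-17 | J4 17-19 | J3 19-21 | J1 21-22 | J4 22-24 | J3 24-26 | J4 26-28 |
Completion: J1=22  J2=17  J3=26  J4=28  J5=4

J3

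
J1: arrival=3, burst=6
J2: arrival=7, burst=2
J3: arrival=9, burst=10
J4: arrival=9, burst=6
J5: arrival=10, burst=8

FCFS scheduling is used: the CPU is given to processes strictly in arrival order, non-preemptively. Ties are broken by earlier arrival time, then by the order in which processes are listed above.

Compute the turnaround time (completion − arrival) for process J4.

18

Schedule: | idle 0-3 | J1 3-9 | J2 9-11 | J3 11-21 | J4 21-27 | J5 27-35 |
Completion: J1=9  J2=11  J3=21  J4=27  J5=35
Turnaround (C−A): J1=6  J2=4  J3=12  J4=18  J5=25
Turnaround(J4) = completion − arrival = 27 − 9 = 18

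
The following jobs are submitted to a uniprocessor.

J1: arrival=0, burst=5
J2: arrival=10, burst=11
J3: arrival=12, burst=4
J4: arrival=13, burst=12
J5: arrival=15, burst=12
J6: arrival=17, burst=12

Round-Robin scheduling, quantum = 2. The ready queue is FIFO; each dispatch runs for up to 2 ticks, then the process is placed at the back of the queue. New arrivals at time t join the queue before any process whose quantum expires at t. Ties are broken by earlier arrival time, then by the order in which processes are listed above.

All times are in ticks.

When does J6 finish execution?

61

Schedule: | J1 0-5 | idle 5-10 | J2 10-12 | J3 12-14 | J2 14-16 | J4 16-18 | J3 18-20 | J5 20-22 | J2 22-24 | J6 24-26 | J4 26-28 | J5 28-30 | J2 30-32 | J6 32-34 | J4 34-36 | J5 36-38 | J2 38-40 | J6 40-42 | J4 42-44 | J5 44-46 | J2 46-47 | J6 47-49 | J4 49-51 | J5 51-53 | J6 53-55 | J4 55-57 | J5 57-59 | J6 59-61 |
Completion: J1=5  J2=47  J3=20  J4=57  J5=59  J6=61
Turnaround (C−A): J1=5  J2=37  J3=8  J4=44  J5=44  J6=44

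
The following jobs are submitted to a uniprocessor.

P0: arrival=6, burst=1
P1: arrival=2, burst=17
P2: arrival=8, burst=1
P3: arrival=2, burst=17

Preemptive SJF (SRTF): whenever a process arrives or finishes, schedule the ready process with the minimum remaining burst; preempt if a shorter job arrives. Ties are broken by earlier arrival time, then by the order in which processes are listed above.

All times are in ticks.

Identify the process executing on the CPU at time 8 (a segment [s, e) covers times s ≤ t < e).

P2

Schedule: | idle 0-2 | P1 2-6 | P0 6-7 | P1 7-8 | P2 8-9 | P1 9-21 | P3 21-38 |
Completion: P0=7  P1=21  P2=9  P3=38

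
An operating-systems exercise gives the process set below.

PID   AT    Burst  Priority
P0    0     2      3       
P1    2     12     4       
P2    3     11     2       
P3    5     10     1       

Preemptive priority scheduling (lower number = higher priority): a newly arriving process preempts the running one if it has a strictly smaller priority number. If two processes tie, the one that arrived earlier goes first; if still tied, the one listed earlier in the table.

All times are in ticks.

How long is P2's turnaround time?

21

Schedule: | P0 0-2 | P1 2-3 | P2 3-5 | P3 5-15 | P2 15-24 | P1 24-35 |
Completion: P0=2  P1=35  P2=24  P3=15
Turnaround (C−A): P0=2  P1=33  P2=21  P3=10
Turnaround(P2) = completion − arrival = 24 − 3 = 21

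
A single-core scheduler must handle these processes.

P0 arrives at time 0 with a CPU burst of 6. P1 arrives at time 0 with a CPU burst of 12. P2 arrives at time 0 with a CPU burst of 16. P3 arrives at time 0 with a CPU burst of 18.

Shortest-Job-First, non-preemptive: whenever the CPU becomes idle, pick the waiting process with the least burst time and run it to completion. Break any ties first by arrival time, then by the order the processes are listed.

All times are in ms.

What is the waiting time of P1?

Schedule: | P0 0-6 | P1 6-18 | P2 18-34 | P3 34-52 |
Completion: P0=6  P1=18  P2=34  P3=52
Waiting(P1) = turnaround − burst = 18 − 12 = 6

6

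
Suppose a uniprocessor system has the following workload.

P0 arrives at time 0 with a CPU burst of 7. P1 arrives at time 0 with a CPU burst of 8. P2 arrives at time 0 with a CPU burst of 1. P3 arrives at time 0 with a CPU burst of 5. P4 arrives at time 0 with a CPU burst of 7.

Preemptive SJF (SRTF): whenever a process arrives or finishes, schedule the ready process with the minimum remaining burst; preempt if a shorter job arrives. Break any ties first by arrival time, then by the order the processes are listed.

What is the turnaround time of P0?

13

Schedule: | P2 0-1 | P3 1-6 | P0 6-13 | P4 13-20 | P1 20-28 |
Completion: P0=13  P1=28  P2=1  P3=6  P4=20
Turnaround(P0) = completion − arrival = 13 − 0 = 13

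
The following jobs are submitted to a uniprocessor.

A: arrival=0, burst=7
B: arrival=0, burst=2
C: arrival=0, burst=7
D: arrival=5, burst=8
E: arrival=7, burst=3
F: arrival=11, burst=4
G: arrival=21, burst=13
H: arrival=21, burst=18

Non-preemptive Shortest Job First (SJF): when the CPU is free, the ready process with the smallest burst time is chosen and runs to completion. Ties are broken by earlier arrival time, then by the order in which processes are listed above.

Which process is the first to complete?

B

Schedule: | B 0-2 | A 2-9 | E 9-12 | F 12-16 | C 16-23 | D 23-31 | G 31-44 | H 44-62 |
Completion: A=9  B=2  C=23  D=31  E=12  F=16  G=44  H=62
Finish order: B → A → E → F → C → D → G → H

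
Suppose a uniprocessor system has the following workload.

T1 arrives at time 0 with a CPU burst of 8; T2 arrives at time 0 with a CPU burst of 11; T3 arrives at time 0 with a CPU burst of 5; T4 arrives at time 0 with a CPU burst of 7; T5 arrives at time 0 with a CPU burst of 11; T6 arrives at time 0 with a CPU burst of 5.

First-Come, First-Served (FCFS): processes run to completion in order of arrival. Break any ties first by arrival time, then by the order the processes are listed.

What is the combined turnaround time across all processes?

171

Timeline: | T1 0-8 | T2 8-19 | T3 19-24 | T4 24-31 | T5 31-42 | T6 42-47 |
Completion: T1=8  T2=19  T3=24  T4=31  T5=42  T6=47
Turnaround = completion − arrival: T1=8, T2=19, T3=24, T4=31, T5=42, T6=47
Total turnaround = 8 + 19 + 24 + 31 + 42 + 47 = 171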